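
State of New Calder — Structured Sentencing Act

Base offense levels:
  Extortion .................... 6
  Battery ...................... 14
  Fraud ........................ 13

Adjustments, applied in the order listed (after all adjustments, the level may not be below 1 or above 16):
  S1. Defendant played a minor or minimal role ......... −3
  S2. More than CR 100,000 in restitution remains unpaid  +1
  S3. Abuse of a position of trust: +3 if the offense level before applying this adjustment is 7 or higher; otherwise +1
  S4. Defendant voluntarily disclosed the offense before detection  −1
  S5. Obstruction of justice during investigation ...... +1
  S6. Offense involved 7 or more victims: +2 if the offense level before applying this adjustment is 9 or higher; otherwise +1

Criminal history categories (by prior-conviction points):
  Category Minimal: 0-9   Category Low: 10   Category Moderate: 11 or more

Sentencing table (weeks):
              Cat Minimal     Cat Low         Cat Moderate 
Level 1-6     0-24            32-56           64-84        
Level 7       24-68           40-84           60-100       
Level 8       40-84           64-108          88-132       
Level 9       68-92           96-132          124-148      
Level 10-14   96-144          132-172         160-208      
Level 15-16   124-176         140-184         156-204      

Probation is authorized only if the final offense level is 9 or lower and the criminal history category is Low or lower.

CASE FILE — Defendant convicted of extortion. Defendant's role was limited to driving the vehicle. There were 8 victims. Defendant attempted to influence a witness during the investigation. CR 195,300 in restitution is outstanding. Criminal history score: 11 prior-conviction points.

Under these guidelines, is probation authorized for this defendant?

No

Base offense level for extortion: 6.
S1 applies: 6 − 3 = 3.
S2 applies: 3 + 1 = 4.
S5 applies: 4 + 1 = 5.
S6 applies (level before this adjustment is 5 < 9, so +1): 5 + 1 = 6.
Final offense level: 6.
Criminal history: 11 prior points → Category Moderate (11+).
Level 6 falls in the 1-6 band.
Grid: Level 1-6 × Category Moderate = 64-84 weeks.
Probation check: level 6 ≤ 9 and category Moderate > Low → not eligible.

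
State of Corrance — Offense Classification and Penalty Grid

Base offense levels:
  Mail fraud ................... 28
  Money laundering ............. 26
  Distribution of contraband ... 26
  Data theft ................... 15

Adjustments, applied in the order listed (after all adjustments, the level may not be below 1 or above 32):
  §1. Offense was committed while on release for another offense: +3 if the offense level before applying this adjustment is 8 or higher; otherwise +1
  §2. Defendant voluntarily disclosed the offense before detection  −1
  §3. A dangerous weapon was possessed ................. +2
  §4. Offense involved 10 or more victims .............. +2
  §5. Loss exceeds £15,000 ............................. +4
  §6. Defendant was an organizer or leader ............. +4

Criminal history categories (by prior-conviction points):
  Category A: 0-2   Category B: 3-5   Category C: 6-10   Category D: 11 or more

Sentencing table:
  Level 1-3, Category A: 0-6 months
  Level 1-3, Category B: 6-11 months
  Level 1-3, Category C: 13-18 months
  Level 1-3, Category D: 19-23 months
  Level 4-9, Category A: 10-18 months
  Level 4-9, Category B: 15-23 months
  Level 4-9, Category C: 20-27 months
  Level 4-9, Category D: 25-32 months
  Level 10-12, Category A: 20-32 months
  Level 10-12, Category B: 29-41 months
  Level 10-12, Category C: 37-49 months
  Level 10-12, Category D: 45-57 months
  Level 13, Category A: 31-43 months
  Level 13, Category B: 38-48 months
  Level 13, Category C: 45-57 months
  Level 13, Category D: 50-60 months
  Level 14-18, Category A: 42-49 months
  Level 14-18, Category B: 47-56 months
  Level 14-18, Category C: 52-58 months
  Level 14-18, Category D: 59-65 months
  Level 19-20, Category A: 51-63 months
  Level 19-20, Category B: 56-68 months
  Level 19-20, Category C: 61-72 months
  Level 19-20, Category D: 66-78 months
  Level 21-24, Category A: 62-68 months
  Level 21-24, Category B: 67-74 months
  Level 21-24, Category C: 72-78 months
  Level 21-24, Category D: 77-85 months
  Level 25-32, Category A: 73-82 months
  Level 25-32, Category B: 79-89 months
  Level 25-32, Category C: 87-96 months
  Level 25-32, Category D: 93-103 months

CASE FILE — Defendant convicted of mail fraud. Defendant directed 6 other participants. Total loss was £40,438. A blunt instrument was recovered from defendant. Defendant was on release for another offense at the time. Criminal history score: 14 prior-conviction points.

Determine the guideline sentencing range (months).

Base offense level for mail fraud: 28.
§1 applies (level before this adjustment is 28 ≥ 8, so +3): 28 + 3 = 31.
§2 does not apply.
§3 applies: 31 + 2 = 33.
§4 does not apply.
§5 applies: 33 + 4 = 37.
§6 applies: 37 + 4 = 41.
Level 41 exceeds the maximum of 32; capped at 32.
Final offense level: 32.
Criminal history: 14 prior points → Category D (11+).
Level 32 falls in the 25-32 band.
Grid: Level 25-32 × Category D = 93-103 months.

93-103 months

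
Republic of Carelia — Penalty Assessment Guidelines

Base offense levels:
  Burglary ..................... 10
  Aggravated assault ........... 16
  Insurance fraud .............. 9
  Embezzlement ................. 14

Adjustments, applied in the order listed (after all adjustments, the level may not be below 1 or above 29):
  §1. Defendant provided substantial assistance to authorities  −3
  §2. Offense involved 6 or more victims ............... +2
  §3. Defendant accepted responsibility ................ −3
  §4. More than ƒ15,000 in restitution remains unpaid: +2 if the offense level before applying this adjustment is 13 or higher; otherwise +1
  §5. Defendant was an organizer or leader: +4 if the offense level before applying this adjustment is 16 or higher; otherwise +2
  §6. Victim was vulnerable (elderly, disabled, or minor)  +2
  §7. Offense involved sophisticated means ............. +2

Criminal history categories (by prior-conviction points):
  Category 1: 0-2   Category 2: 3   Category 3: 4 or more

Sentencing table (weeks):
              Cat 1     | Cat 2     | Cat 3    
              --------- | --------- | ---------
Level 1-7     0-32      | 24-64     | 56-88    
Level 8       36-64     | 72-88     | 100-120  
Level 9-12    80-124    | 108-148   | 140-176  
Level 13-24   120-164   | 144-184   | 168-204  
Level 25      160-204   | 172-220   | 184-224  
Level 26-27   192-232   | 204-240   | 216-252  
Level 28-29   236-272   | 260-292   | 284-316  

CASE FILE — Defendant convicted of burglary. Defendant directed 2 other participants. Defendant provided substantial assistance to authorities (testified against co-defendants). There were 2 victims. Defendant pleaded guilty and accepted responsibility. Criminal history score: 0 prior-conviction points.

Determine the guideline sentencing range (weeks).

Base offense level for burglary: 10.
§1 applies: 10 − 3 = 7.
§2 does not apply.
§3 applies: 7 − 3 = 4.
§5 applies (level before this adjustment is 4 < 16, so +2): 4 + 2 = 6.
§6 does not apply.
Final offense level: 6.
Criminal history: 0 prior points → Category 1 (0-2).
Level 6 falls in the 1-7 band.
Grid: Level 1-7 × Category 1 = 0-32 weeks.

0-32 weeks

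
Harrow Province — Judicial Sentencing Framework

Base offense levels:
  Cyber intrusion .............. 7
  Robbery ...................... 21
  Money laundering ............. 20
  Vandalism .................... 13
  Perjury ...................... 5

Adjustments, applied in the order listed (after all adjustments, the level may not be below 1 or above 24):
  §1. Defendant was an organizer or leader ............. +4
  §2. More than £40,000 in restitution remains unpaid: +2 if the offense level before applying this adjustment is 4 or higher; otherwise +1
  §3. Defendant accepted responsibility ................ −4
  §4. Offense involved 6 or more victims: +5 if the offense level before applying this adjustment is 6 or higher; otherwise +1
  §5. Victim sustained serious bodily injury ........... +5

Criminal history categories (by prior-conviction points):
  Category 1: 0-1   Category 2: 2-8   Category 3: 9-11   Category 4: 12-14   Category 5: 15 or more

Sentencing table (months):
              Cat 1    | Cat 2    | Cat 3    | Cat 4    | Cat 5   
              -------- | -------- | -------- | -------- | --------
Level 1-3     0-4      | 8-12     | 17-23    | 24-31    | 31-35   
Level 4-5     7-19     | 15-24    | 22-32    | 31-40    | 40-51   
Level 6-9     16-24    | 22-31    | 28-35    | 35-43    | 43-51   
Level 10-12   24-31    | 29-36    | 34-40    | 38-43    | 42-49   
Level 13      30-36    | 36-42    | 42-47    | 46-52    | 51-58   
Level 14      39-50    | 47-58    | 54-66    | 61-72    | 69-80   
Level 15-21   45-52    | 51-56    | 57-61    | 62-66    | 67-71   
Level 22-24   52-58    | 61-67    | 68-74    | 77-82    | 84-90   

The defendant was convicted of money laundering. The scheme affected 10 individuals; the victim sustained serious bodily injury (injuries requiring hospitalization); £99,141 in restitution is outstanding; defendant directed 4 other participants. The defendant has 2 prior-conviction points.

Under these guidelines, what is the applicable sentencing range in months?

61-67 months

Base offense level for money laundering: 20.
§1 applies: 20 + 4 = 24.
§2 applies (level before this adjustment is 24 ≥ 4, so +2): 24 + 2 = 26.
§3 does not apply.
§4 applies (level before this adjustment is 26 ≥ 6, so +5): 26 + 5 = 31.
§5 applies: 31 + 5 = 36.
Level 36 exceeds the maximum of 24; capped at 24.
Final offense level: 24.
Criminal history: 2 prior points → Category 2 (2-8).
Level 24 falls in the 22-24 band.
Grid: Level 22-24 × Category 2 = 61-67 months.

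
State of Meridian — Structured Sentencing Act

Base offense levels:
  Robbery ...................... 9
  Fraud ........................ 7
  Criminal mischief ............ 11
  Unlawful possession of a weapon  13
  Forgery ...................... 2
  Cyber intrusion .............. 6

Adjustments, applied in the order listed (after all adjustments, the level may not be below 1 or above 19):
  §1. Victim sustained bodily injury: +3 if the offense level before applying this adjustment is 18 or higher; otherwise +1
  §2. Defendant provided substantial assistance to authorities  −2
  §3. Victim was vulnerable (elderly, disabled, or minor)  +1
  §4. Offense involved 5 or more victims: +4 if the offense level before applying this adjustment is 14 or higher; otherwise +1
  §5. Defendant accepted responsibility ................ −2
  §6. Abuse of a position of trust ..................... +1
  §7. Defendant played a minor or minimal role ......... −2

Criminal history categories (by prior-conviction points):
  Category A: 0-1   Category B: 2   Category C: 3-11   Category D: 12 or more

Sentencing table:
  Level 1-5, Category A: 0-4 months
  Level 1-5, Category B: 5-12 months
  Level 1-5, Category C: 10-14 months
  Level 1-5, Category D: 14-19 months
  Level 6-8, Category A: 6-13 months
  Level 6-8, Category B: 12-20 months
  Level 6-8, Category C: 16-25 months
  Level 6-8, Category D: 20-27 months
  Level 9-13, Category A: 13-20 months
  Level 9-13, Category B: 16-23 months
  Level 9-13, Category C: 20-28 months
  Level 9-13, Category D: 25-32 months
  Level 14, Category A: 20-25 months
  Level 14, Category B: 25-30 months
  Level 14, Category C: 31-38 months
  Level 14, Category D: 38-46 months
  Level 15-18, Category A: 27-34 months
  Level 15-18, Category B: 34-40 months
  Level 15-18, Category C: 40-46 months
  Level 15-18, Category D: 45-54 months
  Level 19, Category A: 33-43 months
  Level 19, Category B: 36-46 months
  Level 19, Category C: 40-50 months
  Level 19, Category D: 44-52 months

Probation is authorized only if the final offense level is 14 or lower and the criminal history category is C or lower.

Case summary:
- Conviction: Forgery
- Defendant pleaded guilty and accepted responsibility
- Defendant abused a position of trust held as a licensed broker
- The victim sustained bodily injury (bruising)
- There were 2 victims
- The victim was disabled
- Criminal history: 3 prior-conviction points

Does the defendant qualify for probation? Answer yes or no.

Base offense level for forgery: 2.
§1 applies (level before this adjustment is 2 < 18, so +1): 2 + 1 = 3.
§2 does not apply.
§3 applies: 3 + 1 = 4.
§5 applies: 4 − 2 = 2.
§6 applies: 2 + 1 = 3.
Final offense level: 3.
Criminal history: 3 prior points → Category C (3-11).
Level 3 falls in the 1-5 band.
Grid: Level 1-5 × Category C = 10-14 months.
Probation check: level 3 ≤ 14 and category C ≤ C → eligible.

Yes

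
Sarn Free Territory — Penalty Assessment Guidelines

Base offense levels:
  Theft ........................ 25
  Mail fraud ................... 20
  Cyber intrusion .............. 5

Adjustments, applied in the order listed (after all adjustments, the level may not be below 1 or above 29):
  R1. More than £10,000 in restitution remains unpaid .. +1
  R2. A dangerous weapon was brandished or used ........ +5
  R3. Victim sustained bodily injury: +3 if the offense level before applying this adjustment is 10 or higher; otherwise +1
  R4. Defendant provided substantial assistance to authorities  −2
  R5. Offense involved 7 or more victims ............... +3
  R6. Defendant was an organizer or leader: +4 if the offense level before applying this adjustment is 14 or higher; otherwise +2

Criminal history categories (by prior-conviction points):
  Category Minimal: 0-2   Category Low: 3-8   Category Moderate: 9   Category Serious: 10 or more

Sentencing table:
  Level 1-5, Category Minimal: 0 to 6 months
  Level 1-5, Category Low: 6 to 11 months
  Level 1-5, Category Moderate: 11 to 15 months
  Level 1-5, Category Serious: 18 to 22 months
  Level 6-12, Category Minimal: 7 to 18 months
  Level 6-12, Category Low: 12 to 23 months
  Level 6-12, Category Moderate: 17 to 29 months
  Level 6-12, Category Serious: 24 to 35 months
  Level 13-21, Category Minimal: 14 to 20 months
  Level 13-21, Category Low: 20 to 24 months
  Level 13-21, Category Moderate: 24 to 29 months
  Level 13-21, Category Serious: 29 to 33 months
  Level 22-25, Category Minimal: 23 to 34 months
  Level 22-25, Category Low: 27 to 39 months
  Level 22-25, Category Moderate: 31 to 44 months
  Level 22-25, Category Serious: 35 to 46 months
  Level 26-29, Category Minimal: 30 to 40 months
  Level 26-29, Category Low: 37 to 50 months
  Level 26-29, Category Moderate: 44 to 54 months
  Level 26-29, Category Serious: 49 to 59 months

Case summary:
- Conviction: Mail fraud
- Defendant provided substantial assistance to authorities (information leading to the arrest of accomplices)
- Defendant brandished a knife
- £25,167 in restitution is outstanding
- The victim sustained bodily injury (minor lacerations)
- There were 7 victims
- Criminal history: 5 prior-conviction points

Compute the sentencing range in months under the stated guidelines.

Base offense level for mail fraud: 20.
R1 applies: 20 + 1 = 21.
R2 applies: 21 + 5 = 26.
R3 applies (level before this adjustment is 26 ≥ 10, so +3): 26 + 3 = 29.
R4 applies: 29 − 2 = 27.
R5 applies: 27 + 3 = 30.
Level 30 exceeds the maximum of 29; capped at 29.
Final offense level: 29.
Criminal history: 5 prior points → Category Low (3-8).
Level 29 falls in the 26-29 band.
Grid: Level 26-29 × Category Low = 37-50 months.

37-50 months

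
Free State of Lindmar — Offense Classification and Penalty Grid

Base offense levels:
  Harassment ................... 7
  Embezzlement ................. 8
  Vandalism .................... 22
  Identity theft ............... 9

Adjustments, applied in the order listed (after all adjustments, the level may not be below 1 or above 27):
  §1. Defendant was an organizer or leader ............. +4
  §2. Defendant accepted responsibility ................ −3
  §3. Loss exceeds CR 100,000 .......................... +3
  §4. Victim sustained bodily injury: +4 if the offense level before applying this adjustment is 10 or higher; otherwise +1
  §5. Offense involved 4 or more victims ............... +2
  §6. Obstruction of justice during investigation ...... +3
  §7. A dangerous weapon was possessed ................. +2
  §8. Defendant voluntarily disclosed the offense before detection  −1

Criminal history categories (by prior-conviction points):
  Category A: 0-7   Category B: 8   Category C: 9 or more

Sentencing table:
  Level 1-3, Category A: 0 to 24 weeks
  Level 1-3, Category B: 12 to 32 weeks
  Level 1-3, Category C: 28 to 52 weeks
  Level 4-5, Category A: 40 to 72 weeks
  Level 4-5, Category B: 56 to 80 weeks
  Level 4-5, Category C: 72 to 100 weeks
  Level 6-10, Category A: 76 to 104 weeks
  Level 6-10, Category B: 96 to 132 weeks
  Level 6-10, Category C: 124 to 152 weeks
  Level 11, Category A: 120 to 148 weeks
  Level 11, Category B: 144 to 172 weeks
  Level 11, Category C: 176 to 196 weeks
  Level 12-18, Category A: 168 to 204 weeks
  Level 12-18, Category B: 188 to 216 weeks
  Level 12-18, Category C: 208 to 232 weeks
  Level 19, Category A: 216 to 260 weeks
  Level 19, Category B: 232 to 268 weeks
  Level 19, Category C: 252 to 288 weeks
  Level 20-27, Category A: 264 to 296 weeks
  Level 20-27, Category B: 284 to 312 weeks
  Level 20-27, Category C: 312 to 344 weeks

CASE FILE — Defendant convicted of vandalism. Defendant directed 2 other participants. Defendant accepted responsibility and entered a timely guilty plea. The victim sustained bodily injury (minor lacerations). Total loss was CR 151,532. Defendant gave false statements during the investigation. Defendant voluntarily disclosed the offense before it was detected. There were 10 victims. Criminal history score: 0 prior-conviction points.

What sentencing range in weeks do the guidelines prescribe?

264-296 weeks

Base offense level for vandalism: 22.
§1 applies: 22 + 4 = 26.
§2 applies: 26 − 3 = 23.
§3 applies: 23 + 3 = 26.
§4 applies (level before this adjustment is 26 ≥ 10, so +4): 26 + 4 = 30.
§5 applies: 30 + 2 = 32.
§6 applies: 32 + 3 = 35.
§8 applies: 35 − 1 = 34.
Level 34 exceeds the maximum of 27; capped at 27.
Final offense level: 27.
Criminal history: 0 prior points → Category A (0-7).
Level 27 falls in the 20-27 band.
Grid: Level 20-27 × Category A = 264-296 weeks.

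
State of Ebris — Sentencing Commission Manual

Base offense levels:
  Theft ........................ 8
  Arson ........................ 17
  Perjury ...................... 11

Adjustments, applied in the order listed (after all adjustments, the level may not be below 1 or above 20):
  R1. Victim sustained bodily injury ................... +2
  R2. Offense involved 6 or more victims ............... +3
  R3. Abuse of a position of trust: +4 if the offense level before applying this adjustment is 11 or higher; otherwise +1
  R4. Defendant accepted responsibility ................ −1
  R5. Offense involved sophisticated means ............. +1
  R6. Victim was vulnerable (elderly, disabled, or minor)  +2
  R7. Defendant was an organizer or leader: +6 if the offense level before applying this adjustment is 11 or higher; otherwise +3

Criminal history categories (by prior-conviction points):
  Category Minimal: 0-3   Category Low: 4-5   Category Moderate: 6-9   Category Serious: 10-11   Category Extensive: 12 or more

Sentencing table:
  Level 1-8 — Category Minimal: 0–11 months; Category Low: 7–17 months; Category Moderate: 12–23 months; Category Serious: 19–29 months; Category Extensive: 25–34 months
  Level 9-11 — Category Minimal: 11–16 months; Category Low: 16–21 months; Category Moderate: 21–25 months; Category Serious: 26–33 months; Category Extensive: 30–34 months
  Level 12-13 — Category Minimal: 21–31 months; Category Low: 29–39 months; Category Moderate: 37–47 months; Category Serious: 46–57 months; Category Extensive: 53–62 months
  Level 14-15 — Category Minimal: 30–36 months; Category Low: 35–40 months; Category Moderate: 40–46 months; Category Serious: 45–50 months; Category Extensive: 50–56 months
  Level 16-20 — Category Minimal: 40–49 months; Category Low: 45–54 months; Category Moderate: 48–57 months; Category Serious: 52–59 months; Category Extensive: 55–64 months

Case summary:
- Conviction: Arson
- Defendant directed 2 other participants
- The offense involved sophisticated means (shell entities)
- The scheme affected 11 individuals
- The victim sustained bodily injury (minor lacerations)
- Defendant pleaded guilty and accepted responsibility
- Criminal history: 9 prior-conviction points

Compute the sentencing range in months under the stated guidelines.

Base offense level for arson: 17.
R1 applies: 17 + 2 = 19.
R2 applies: 19 + 3 = 22.
R3 does not apply.
R4 applies: 22 − 1 = 21.
R5 applies: 21 + 1 = 22.
R6 does not apply.
R7 applies (level before this adjustment is 22 ≥ 11, so +6): 22 + 6 = 28.
Level 28 exceeds the maximum of 20; capped at 20.
Final offense level: 20.
Criminal history: 9 prior points → Category Moderate (6-9).
Level 20 falls in the 16-20 band.
Grid: Level 16-20 × Category Moderate = 48-57 months.

48-57 months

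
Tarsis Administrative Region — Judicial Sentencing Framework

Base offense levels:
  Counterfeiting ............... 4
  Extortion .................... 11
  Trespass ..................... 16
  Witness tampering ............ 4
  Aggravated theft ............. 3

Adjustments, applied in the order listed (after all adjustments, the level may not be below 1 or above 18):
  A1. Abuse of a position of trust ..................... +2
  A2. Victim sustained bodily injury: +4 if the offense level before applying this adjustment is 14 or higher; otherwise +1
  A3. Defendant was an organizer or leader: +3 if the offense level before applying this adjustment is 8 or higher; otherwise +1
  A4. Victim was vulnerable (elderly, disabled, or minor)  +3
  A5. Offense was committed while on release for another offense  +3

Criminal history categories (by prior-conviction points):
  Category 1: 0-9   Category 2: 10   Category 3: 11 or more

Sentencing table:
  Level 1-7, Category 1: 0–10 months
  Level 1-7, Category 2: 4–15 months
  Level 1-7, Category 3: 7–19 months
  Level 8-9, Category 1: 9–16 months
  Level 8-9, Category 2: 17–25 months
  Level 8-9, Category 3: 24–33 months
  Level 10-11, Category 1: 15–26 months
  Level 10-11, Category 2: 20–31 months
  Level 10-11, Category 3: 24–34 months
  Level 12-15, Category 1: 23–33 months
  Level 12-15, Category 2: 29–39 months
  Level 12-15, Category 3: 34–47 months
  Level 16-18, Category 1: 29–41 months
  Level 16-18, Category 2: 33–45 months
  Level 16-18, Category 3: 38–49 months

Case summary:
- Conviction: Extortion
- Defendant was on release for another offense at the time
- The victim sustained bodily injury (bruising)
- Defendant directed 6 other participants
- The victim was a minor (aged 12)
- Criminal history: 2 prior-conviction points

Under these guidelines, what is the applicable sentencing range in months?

29-41 months

Base offense level for extortion: 11.
A2 applies (level before this adjustment is 11 < 14, so +1): 11 + 1 = 12.
A3 applies (level before this adjustment is 12 ≥ 8, so +3): 12 + 3 = 15.
A4 applies: 15 + 3 = 18.
A5 applies: 18 + 3 = 21.
Level 21 exceeds the maximum of 18; capped at 18.
Final offense level: 18.
Criminal history: 2 prior points → Category 1 (0-9).
Level 18 falls in the 16-18 band.
Grid: Level 16-18 × Category 1 = 29-41 months.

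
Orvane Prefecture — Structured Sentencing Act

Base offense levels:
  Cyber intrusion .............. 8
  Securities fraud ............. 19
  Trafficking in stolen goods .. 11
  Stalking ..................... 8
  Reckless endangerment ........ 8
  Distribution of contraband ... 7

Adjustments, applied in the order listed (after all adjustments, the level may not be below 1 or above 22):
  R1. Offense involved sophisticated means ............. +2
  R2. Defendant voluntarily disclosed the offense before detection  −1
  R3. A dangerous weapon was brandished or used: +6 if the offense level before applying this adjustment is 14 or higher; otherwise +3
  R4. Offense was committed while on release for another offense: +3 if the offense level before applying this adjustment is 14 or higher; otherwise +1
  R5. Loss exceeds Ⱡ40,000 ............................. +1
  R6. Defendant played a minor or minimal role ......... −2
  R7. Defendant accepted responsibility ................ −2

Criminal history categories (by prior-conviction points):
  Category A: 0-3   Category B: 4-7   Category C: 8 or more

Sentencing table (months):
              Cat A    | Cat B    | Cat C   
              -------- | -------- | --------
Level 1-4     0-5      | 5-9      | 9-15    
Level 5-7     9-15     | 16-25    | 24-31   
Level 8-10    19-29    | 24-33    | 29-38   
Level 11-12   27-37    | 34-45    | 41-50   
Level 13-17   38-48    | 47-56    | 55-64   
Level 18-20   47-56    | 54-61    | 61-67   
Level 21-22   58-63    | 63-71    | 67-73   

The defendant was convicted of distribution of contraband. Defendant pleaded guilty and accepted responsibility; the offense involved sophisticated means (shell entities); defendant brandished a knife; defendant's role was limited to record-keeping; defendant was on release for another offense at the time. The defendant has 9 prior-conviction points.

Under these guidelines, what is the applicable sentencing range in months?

Base offense level for distribution of contraband: 7.
R1 applies: 7 + 2 = 9.
R3 applies (level before this adjustment is 9 < 14, so +3): 9 + 3 = 12.
R4 applies (level before this adjustment is 12 < 14, so +1): 12 + 1 = 13.
R5 does not apply.
R6 applies: 13 − 2 = 11.
R7 applies: 11 − 2 = 9.
Final offense level: 9.
Criminal history: 9 prior points → Category C (8+).
Level 9 falls in the 8-10 band.
Grid: Level 8-10 × Category C = 29-38 months.

29-38 months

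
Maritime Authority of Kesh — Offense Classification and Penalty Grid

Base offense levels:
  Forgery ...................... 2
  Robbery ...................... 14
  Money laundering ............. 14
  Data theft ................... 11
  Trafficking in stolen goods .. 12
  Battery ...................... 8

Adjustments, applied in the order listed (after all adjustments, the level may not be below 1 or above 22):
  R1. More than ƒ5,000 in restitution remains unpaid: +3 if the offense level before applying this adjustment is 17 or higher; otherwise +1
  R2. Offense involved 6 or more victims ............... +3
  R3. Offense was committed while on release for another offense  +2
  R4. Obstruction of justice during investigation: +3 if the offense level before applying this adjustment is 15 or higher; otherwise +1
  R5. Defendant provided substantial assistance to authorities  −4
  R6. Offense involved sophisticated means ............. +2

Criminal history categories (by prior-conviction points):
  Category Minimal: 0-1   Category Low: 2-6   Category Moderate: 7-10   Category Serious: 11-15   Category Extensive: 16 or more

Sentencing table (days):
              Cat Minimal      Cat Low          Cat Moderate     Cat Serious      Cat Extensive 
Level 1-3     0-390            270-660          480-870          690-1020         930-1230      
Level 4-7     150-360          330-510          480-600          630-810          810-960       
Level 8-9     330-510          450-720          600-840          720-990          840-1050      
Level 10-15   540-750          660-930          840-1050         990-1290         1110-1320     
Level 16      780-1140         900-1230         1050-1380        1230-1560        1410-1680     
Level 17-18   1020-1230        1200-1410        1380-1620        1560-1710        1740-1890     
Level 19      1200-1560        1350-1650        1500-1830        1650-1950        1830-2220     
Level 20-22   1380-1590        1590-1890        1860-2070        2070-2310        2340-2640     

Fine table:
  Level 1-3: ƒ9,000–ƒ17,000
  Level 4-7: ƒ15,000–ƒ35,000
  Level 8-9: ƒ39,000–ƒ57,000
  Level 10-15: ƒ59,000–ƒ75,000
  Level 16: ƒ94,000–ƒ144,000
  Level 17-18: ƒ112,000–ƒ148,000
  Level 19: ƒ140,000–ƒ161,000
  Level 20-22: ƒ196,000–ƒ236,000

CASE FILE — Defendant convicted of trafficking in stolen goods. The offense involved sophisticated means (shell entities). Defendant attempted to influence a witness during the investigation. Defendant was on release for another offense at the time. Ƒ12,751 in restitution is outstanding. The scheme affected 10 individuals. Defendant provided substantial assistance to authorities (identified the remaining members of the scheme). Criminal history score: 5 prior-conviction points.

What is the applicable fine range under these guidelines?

ƒ140,000–ƒ161,000

Base offense level for trafficking in stolen goods: 12.
R1 applies (level before this adjustment is 12 < 17, so +1): 12 + 1 = 13.
R2 applies: 13 + 3 = 16.
R3 applies: 16 + 2 = 18.
R4 applies (level before this adjustment is 18 ≥ 15, so +3): 18 + 3 = 21.
R5 applies: 21 − 4 = 17.
R6 applies: 17 + 2 = 19.
Final offense level: 19.
Level 19 falls in the 19 band.
Fine table: Level 19 → ƒ140,000–ƒ161,000.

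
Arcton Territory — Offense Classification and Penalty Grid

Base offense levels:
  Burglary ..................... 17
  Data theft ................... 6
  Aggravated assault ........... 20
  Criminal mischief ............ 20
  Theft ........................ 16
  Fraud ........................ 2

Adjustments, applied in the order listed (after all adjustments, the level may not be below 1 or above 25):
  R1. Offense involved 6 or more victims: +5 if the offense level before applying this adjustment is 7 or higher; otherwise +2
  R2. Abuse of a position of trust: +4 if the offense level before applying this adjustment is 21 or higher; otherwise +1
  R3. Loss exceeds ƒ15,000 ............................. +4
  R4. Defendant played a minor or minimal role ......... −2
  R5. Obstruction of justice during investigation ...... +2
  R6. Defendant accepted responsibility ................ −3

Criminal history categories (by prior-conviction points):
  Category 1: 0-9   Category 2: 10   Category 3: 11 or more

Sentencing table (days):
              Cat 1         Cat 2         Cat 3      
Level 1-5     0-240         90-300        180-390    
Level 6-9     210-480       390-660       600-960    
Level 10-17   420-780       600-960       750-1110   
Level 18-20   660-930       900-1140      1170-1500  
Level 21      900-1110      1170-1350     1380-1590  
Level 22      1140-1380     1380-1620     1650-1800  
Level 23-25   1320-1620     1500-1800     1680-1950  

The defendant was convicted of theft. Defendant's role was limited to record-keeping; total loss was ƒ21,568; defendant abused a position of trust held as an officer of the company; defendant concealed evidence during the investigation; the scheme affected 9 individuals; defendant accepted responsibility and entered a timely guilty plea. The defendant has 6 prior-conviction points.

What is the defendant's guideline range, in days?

Base offense level for theft: 16.
R1 applies (level before this adjustment is 16 ≥ 7, so +5): 16 + 5 = 21.
R2 applies (level before this adjustment is 21 ≥ 21, so +4): 21 + 4 = 25.
R3 applies: 25 + 4 = 29.
R4 applies: 29 − 2 = 27.
R5 applies: 27 + 2 = 29.
R6 applies: 29 − 3 = 26.
Level 26 exceeds the maximum of 25; capped at 25.
Final offense level: 25.
Criminal history: 6 prior points → Category 1 (0-9).
Level 25 falls in the 23-25 band.
Grid: Level 23-25 × Category 1 = 1320-1620 days.

1320-1620 days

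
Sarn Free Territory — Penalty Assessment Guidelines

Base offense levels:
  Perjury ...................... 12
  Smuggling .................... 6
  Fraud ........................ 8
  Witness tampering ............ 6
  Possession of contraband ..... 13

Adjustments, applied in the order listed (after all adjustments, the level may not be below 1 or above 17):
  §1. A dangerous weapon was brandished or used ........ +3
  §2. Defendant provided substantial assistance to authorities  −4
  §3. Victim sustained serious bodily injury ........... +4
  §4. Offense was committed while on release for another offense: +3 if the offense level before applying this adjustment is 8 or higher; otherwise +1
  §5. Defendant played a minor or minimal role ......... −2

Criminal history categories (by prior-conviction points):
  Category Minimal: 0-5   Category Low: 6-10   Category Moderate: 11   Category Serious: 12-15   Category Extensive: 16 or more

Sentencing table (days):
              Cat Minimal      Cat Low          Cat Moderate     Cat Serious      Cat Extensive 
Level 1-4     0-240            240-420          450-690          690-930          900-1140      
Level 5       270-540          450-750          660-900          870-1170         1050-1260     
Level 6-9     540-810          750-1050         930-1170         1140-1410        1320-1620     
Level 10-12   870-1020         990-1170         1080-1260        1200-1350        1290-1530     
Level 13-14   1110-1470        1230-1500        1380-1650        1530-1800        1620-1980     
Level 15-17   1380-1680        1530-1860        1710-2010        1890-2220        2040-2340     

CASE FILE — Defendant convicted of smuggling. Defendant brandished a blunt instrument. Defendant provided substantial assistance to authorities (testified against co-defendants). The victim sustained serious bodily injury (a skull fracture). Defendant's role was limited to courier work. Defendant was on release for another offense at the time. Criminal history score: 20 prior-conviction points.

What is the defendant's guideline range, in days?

1290-1530 days

Base offense level for smuggling: 6.
§1 applies: 6 + 3 = 9.
§2 applies: 9 − 4 = 5.
§3 applies: 5 + 4 = 9.
§4 applies (level before this adjustment is 9 ≥ 8, so +3): 9 + 3 = 12.
§5 applies: 12 − 2 = 10.
Final offense level: 10.
Criminal history: 20 prior points → Category Extensive (16+).
Level 10 falls in the 10-12 band.
Grid: Level 10-12 × Category Extensive = 1290-1530 days.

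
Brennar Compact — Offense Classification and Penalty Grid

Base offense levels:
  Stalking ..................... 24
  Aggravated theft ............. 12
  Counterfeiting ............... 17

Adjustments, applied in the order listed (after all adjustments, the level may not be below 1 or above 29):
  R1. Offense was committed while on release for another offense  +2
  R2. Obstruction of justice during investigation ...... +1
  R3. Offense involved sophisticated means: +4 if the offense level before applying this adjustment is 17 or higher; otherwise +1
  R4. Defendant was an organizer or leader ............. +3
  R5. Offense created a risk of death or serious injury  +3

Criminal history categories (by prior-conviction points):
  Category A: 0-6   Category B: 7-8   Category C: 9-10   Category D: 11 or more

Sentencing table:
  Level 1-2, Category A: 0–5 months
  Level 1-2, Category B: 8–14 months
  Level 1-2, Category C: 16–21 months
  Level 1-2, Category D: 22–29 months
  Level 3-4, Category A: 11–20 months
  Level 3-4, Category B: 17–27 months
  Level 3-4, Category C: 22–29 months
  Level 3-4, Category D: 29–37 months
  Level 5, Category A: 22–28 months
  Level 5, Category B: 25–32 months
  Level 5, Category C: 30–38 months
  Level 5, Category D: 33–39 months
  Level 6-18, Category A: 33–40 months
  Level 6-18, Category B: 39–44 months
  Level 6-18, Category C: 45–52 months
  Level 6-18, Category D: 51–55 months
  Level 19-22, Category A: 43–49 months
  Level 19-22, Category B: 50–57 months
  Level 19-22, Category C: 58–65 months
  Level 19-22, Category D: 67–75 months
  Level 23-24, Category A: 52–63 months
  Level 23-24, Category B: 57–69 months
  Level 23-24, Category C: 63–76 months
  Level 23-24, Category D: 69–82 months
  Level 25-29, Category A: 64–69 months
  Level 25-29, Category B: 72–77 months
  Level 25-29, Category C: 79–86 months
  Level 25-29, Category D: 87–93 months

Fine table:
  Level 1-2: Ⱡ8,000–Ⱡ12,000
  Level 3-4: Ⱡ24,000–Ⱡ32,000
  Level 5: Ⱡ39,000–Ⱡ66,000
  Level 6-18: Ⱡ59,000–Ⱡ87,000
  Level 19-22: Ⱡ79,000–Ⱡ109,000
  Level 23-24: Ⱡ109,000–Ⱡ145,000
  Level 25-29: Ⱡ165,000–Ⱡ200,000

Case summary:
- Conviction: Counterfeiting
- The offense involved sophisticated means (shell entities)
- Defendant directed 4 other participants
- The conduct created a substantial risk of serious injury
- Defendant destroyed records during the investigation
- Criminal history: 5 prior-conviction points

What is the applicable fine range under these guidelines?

Base offense level for counterfeiting: 17.
R2 applies: 17 + 1 = 18.
R3 applies (level before this adjustment is 18 ≥ 17, so +4): 18 + 4 = 22.
R4 applies: 22 + 3 = 25.
R5 applies: 25 + 3 = 28.
Final offense level: 28.
Level 28 falls in the 25-29 band.
Fine table: Level 25-29 → Ⱡ165,000–Ⱡ200,000.

Ⱡ165,000–Ⱡ200,000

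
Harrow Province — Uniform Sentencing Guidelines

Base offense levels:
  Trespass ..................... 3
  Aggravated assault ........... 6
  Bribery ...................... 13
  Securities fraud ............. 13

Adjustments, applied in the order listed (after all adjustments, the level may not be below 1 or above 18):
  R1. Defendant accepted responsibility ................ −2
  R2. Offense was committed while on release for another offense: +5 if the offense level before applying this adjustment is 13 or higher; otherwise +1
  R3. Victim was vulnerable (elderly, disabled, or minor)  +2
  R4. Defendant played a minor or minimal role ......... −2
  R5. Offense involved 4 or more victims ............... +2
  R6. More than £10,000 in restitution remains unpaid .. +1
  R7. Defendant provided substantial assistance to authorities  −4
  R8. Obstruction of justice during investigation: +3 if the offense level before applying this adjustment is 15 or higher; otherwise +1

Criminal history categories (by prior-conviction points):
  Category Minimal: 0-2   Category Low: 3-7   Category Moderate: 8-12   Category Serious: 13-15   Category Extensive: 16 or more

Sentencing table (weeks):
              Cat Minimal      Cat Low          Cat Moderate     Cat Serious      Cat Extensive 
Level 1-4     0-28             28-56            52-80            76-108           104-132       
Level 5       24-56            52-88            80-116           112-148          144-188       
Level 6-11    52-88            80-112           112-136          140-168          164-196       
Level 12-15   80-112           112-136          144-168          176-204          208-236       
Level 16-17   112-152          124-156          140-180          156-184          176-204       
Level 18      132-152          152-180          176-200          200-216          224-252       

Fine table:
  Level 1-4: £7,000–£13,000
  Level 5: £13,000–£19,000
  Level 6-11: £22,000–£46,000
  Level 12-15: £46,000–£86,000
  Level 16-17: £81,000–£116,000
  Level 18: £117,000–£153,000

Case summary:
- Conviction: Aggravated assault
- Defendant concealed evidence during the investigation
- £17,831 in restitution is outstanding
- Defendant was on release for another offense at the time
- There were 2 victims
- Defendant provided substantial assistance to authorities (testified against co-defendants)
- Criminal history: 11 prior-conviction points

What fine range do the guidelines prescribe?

Base offense level for aggravated assault: 6.
R1 does not apply.
R2 applies (level before this adjustment is 6 < 13, so +1): 6 + 1 = 7.
R6 applies: 7 + 1 = 8.
R7 applies: 8 − 4 = 4.
R8 applies (level before this adjustment is 4 < 15, so +1): 4 + 1 = 5.
Final offense level: 5.
Level 5 falls in the 5 band.
Fine table: Level 5 → £13,000–£19,000.

£13,000–£19,000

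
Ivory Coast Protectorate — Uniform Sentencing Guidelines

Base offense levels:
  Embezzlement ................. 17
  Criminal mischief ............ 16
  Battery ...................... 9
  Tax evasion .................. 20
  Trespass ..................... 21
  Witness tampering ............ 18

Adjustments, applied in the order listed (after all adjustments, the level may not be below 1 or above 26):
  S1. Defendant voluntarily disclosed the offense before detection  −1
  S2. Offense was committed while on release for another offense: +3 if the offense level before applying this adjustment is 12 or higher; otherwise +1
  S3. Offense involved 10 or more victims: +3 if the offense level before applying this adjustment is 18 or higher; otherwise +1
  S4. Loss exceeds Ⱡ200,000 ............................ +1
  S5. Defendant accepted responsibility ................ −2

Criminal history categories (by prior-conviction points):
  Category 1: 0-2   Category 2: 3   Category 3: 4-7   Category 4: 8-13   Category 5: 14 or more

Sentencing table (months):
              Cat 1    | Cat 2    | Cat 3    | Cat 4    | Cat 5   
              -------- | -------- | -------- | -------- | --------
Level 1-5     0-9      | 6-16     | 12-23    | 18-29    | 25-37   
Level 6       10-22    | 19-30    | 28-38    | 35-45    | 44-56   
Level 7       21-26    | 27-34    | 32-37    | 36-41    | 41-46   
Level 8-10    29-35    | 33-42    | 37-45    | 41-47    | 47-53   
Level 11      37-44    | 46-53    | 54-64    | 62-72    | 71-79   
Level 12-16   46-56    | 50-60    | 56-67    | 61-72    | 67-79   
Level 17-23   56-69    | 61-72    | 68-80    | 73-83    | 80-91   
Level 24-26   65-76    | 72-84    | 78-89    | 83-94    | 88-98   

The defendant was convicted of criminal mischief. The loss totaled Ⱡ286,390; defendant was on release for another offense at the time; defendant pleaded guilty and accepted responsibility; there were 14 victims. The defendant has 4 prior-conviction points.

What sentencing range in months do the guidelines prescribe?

Base offense level for criminal mischief: 16.
S2 applies (level before this adjustment is 16 ≥ 12, so +3): 16 + 3 = 19.
S3 applies (level before this adjustment is 19 ≥ 18, so +3): 19 + 3 = 22.
S4 applies: 22 + 1 = 23.
S5 applies: 23 − 2 = 21.
Final offense level: 21.
Criminal history: 4 prior points → Category 3 (4-7).
Level 21 falls in the 17-23 band.
Grid: Level 17-23 × Category 3 = 68-80 months.

68-80 months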